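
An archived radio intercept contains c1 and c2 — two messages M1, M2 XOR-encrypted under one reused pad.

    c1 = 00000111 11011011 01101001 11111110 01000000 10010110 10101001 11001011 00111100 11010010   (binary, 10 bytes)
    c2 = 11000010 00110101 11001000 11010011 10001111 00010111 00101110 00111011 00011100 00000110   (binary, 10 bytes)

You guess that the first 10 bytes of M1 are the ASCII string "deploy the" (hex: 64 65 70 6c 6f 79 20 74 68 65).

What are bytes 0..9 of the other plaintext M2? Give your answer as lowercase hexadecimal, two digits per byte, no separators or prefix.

a18bd141a0f8a78448b1

First, c1 ⊕ c2 = (M1 ⊕ K) ⊕ (M2 ⊕ K) = M1 ⊕ M2, so the key drops out. Then M2 = (M1 ⊕ M2) ⊕ M1 over the first 10 bytes.
byte 0: (07 ⊕ c2) ⊕ 64 = c5 ⊕ 64 = a1
byte 1: (db ⊕ 35) ⊕ 65 = ee ⊕ 65 = 8b
byte 2: (69 ⊕ c8) ⊕ 70 = a1 ⊕ 70 = d1
byte 3: (fe ⊕ d3) ⊕ 6c = 2d ⊕ 6c = 41
byte 4: (40 ⊕ 8f) ⊕ 6f = cf ⊕ 6f = a0
byte 5: (96 ⊕ 17) ⊕ 79 = 81 ⊕ 79 = f8
byte 6: (a9 ⊕ 2e) ⊕ 20 = 87 ⊕ 20 = a7
byte 7: (cb ⊕ 3b) ⊕ 74 = f0 ⊕ 74 = 84
byte 8: (3c ⊕ 1c) ⊕ 68 = 20 ⊕ 68 = 48
byte 9: (d2 ⊕ 06) ⊕ 65 = d4 ⊕ 65 = b1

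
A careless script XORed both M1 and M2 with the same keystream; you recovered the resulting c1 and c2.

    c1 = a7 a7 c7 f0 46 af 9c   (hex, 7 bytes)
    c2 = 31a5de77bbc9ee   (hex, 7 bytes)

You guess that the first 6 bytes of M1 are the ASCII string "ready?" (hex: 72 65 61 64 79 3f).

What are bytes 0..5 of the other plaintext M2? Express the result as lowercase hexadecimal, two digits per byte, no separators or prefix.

e46778e38459

First, c1 ⊕ c2 = (M1 ⊕ K) ⊕ (M2 ⊕ K) = M1 ⊕ M2, so the key drops out. Then M2 = (M1 ⊕ M2) ⊕ M1 over the first 6 bytes.
byte 0: (a7 ⊕ 31) ⊕ 72 = 96 ⊕ 72 = e4
byte 1: (a7 ⊕ a5) ⊕ 65 = 02 ⊕ 65 = 67
byte 2: (c7 ⊕ de) ⊕ 61 = 19 ⊕ 61 = 78
byte 3: (f0 ⊕ 77) ⊕ 64 = 87 ⊕ 64 = e3
byte 4: (46 ⊕ bb) ⊕ 79 = fd ⊕ 79 = 84
byte 5: (af ⊕ c9) ⊕ 3f = 66 ⊕ 3f = 59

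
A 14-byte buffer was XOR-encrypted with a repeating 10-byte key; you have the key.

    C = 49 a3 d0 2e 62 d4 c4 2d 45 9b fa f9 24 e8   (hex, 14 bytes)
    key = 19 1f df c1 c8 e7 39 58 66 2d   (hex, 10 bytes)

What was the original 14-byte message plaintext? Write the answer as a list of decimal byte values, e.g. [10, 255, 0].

[80, 188, 15, 239, 170, 51, 253, 117, 35, 182, 227, 230, 251, 41]

The 10-byte key repeats, so the effective keystream is 19 1f df c1 c8 e7 39 58 66 2d 19 1f df c1.
byte 0: 49 xor 19 = 50
byte 1: a3 xor 1f = bc
byte 2: d0 xor df = 0f
byte 3: 2e xor c1 = ef
byte 4: 62 xor c8 = aa
byte 5: d4 xor e7 = 33
byte 6: c4 xor 39 = fd
byte 7: 2d xor 58 = 75
byte 8: 45 xor 66 = 23
byte 9: 9b xor 2d = b6
byte 10: fa xor 19 = e3
byte 11: f9 xor 1f = e6
byte 12: 24 xor df = fb
byte 13: e8 xor c1 = 29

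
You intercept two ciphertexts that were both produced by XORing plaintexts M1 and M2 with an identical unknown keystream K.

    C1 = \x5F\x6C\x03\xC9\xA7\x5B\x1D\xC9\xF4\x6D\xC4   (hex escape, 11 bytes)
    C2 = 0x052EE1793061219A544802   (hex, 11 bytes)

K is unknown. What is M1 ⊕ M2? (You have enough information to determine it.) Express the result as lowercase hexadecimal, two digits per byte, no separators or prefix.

5a42e2b0973a3c53a025c6

C1 ⊕ C2 = (M1 ⊕ K) ⊕ (M2 ⊕ K) = M1 ⊕ M2 — the shared key cancels under XOR.
byte 0: 5f ⊕ 05 = 5a
byte 1: 6c ⊕ 2e = 42
byte 2: 03 ⊕ e1 = e2
byte 3: c9 ⊕ 79 = b0
byte 4: a7 ⊕ 30 = 97
byte 5: 5b ⊕ 61 = 3a
byte 6: 1d ⊕ 21 = 3c
byte 7: c9 ⊕ 9a = 53
byte 8: f4 ⊕ 54 = a0
byte 9: 6d ⊕ 48 = 25
byte 10: c4 ⊕ 02 = c6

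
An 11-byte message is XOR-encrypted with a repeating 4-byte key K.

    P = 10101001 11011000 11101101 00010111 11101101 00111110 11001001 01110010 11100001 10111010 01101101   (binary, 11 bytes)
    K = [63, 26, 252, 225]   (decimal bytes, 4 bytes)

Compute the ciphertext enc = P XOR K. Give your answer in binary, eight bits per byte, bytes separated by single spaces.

The 4-byte key repeats, so the effective keystream is 3f 1a fc e1 3f 1a fc e1 3f 1a fc.
byte 0: a9 ^ 3f = 96
byte 1: d8 ^ 1a = c2
byte 2: ed ^ fc = 11
byte 3: 17 ^ e1 = f6
byte 4: ed ^ 3f = d2
byte 5: 3e ^ 1a = 24
byte 6: c9 ^ fc = 35
byte 7: 72 ^ e1 = 93
byte 8: e1 ^ 3f = de
byte 9: ba ^ 1a = a0
byte 10: 6d ^ fc = 91

10010110 11000010 00010001 11110110 11010010 00100100 00110101 10010011 11011110 10100000 10010001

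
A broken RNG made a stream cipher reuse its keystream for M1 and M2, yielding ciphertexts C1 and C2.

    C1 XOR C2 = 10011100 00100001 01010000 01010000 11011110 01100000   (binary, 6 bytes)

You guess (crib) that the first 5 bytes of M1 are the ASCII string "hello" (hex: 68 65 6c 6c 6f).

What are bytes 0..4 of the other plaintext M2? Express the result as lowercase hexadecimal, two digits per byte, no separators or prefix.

Since C1 ⊕ C2 = M1 ⊕ M2, XORing with the guessed M1 bytes yields the corresponding M2 bytes: M2 = (C1 ⊕ C2) ⊕ M1.
156 xor 104 = 244
 33 xor 101 =  68
 80 xor 108 =  60
 80 xor 108 =  60
222 xor 111 = 177

f4443c3cb1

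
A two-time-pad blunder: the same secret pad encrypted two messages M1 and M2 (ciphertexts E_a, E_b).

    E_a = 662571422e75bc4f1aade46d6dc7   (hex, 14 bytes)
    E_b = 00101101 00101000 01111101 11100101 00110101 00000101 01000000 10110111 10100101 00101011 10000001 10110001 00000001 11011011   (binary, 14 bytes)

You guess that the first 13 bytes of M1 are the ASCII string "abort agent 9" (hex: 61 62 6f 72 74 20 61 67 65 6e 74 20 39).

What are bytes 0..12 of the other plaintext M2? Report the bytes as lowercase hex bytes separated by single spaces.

First, E_a ⊕ E_b = (M1 ⊕ K) ⊕ (M2 ⊕ K) = M1 ⊕ M2, so the key drops out. Then M2 = (M1 ⊕ M2) ⊕ M1 over the first 13 bytes.
byte 0: (66 ^ 2d) ^ 61 = 4b ^ 61 = 2a
byte 1: (25 ^ 28) ^ 62 = 0d ^ 62 = 6f
byte 2: (71 ^ 7d) ^ 6f = 0c ^ 6f = 63
byte 3: (42 ^ e5) ^ 72 = a7 ^ 72 = d5
byte 4: (2e ^ 35) ^ 74 = 1b ^ 74 = 6f
byte 5: (75 ^ 05) ^ 20 = 70 ^ 20 = 50
byte 6: (bc ^ 40) ^ 61 = fc ^ 61 = 9d
byte 7: (4f ^ b7) ^ 67 = f8 ^ 67 = 9f
byte 8: (1a ^ a5) ^ 65 = bf ^ 65 = da
byte 9: (ad ^ 2b) ^ 6e = 86 ^ 6e = e8
byte 10: (e4 ^ 81) ^ 74 = 65 ^ 74 = 11
byte 11: (6d ^ b1) ^ 20 = dc ^ 20 = fc
byte 12: (6d ^ 01) ^ 39 = 6c ^ 39 = 55

2a 6f 63 d5 6f 50 9d 9f da e8 11 fc 55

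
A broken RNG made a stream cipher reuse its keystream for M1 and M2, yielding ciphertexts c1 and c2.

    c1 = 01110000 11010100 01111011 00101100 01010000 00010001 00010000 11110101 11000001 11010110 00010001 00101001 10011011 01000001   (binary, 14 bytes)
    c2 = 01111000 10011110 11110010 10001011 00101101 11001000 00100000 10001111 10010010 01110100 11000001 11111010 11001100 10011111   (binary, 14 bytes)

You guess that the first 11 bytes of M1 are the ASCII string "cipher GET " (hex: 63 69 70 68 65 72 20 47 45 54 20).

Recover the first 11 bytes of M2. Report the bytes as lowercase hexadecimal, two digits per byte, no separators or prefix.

6b23f9cf18ab103d16f6f0

First, c1 ⊕ c2 = (M1 ⊕ K) ⊕ (M2 ⊕ K) = M1 ⊕ M2, so the key drops out. Then M2 = (M1 ⊕ M2) ⊕ M1 over the first 11 bytes.
byte 0: (70 xor 78) xor 63 = 08 xor 63 = 6b
byte 1: (d4 xor 9e) xor 69 = 4a xor 69 = 23
byte 2: (7b xor f2) xor 70 = 89 xor 70 = f9
byte 3: (2c xor 8b) xor 68 = a7 xor 68 = cf
byte 4: (50 xor 2d) xor 65 = 7d xor 65 = 18
byte 5: (11 xor c8) xor 72 = d9 xor 72 = ab
byte 6: (10 xor 20) xor 20 = 30 xor 20 = 10
byte 7: (f5 xor 8f) xor 47 = 7a xor 47 = 3d
byte 8: (c1 xor 92) xor 45 = 53 xor 45 = 16
byte 9: (d6 xor 74) xor 54 = a2 xor 54 = f6
byte 10: (11 xor c1) xor 20 = d0 xor 20 = f0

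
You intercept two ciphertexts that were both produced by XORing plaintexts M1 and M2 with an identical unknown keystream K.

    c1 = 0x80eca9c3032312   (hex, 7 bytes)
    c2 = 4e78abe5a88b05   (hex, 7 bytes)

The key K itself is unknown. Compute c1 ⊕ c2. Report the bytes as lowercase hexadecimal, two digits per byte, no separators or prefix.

c1 ⊕ c2 = (M1 ⊕ K) ⊕ (M2 ⊕ K) = M1 ⊕ M2 — the shared key cancels under XOR.
80 XOR 4e = ce
ec XOR 78 = 94
a9 XOR ab = 02
c3 XOR e5 = 26
03 XOR a8 = ab
23 XOR 8b = a8
12 XOR 05 = 17

ce940226aba817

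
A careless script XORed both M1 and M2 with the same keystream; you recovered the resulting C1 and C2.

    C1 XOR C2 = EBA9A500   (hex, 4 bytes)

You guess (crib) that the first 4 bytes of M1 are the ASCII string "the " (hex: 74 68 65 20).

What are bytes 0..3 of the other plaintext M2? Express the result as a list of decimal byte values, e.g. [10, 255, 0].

Since C1 ⊕ C2 = M1 ⊕ M2, XORing with the guessed M1 bytes yields the corresponding M2 bytes: M2 = (C1 ⊕ C2) ⊕ M1.
byte 0: 235 ^ 116 = 159
byte 1: 169 ^ 104 = 193
byte 2: 165 ^ 101 = 192
byte 3:   0 ^  32 =  32

[159, 193, 192, 32]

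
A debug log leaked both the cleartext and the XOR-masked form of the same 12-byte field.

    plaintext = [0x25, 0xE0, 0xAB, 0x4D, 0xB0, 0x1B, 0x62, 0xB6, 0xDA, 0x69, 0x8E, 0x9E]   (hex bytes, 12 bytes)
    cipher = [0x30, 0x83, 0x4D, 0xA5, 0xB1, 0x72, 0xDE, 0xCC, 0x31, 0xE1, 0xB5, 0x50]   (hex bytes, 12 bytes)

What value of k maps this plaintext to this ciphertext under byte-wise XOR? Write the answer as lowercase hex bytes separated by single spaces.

15 63 e6 e8 01 69 bc 7a eb 88 3b ce

Since cipher = plaintext ⊕ k, XORing both sides with plaintext gives k = plaintext ⊕ cipher.
25 XOR 30 = 15
e0 XOR 83 = 63
ab XOR 4d = e6
4d XOR a5 = e8
b0 XOR b1 = 01
1b XOR 72 = 69
62 XOR de = bc
b6 XOR cc = 7a
da XOR 31 = eb
69 XOR e1 = 88
8e XOR b5 = 3b
9e XOR 50 = ce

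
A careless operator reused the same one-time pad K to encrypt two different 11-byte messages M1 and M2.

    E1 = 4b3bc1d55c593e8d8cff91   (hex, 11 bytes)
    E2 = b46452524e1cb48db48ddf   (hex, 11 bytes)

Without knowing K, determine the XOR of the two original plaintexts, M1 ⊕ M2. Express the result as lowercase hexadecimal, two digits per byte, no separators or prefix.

ff5f938712458a0038724e

E1 ⊕ E2 = (M1 ⊕ K) ⊕ (M2 ⊕ K) = M1 ⊕ M2 — the shared key cancels under XOR.
 75 XOR 180 = 255
 59 XOR 100 =  95
193 XOR  82 = 147
213 XOR  82 = 135
 92 XOR  78 =  18
 89 XOR  28 =  69
 62 XOR 180 = 138
141 XOR 141 =   0
140 XOR 180 =  56
255 XOR 141 = 114
145 XOR 223 =  78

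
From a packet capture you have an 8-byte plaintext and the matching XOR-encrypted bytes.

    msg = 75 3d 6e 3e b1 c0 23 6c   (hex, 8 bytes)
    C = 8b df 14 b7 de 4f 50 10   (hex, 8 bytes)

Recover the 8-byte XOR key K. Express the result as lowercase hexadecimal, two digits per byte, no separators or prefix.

fee27a896f8f737c

Since C = msg ⊕ K, XORing both sides with msg gives K = msg ⊕ C.
117 XOR 139 = 254
 61 XOR 223 = 226
110 XOR  20 = 122
 62 XOR 183 = 137
177 XOR 222 = 111
192 XOR  79 = 143
 35 XOR  80 = 115
108 XOR  16 = 124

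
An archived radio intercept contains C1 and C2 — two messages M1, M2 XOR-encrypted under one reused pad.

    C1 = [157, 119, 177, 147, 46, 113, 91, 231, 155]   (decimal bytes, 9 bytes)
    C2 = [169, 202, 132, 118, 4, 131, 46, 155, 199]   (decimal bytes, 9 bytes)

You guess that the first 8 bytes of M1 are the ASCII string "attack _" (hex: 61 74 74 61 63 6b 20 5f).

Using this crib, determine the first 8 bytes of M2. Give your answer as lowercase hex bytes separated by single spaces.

First, C1 ⊕ C2 = (M1 ⊕ K) ⊕ (M2 ⊕ K) = M1 ⊕ M2, so the key drops out. Then M2 = (M1 ⊕ M2) ⊕ M1 over the first 8 bytes.
byte 0: (9d ^ a9) ^ 61 = 34 ^ 61 = 55
byte 1: (77 ^ ca) ^ 74 = bd ^ 74 = c9
byte 2: (b1 ^ 84) ^ 74 = 35 ^ 74 = 41
byte 3: (93 ^ 76) ^ 61 = e5 ^ 61 = 84
byte 4: (2e ^ 04) ^ 63 = 2a ^ 63 = 49
byte 5: (71 ^ 83) ^ 6b = f2 ^ 6b = 99
byte 6: (5b ^ 2e) ^ 20 = 75 ^ 20 = 55
byte 7: (e7 ^ 9b) ^ 5f = 7c ^ 5f = 23

55 c9 41 84 49 99 55 23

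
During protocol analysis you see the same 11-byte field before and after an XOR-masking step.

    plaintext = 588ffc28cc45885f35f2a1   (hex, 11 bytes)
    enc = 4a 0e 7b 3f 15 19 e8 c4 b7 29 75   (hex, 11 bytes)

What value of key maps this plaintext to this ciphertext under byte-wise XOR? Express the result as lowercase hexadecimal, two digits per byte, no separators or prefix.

12818717d95c609b82dbd4

Since enc = plaintext ⊕ key, XORing both sides with plaintext gives key = plaintext ⊕ enc.
58 xor 4a = 12
8f xor 0e = 81
fc xor 7b = 87
28 xor 3f = 17
cc xor 15 = d9
45 xor 19 = 5c
88 xor e8 = 60
5f xor c4 = 9b
35 xor b7 = 82
f2 xor 29 = db
a1 xor 75 = d4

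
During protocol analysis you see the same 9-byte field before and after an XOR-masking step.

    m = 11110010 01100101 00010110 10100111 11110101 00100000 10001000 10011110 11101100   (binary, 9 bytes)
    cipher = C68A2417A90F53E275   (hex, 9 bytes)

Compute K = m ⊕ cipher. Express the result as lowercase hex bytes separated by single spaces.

34 ef 32 b0 5c 2f db 7c 99

Since cipher = m ⊕ K, XORing both sides with m gives K = m ⊕ cipher.
byte 0: f2 xor c6 = 34
byte 1: 65 xor 8a = ef
byte 2: 16 xor 24 = 32
byte 3: a7 xor 17 = b0
byte 4: f5 xor a9 = 5c
byte 5: 20 xor 0f = 2f
byte 6: 88 xor 53 = db
byte 7: 9e xor e2 = 7c
byte 8: ec xor 75 = 99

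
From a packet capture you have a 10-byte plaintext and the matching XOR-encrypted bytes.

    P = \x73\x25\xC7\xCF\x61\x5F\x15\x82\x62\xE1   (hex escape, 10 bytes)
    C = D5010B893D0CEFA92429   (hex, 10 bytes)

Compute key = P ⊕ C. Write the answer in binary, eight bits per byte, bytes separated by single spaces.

10100110 00100100 11001100 01000110 01011100 01010011 11111010 00101011 01000110 11001000

Since C = P ⊕ key, XORing both sides with P gives key = P ⊕ C.
73 XOR d5 = a6
25 XOR 01 = 24
c7 XOR 0b = cc
cf XOR 89 = 46
61 XOR 3d = 5c
5f XOR 0c = 53
15 XOR ef = fa
82 XOR a9 = 2b
62 XOR 24 = 46
e1 XOR 29 = c8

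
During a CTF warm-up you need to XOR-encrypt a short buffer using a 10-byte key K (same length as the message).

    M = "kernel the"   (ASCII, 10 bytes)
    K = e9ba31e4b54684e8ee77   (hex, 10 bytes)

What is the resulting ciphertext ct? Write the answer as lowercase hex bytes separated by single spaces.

82 df 43 8a d0 2a a4 9c 86 12

XOR is its own inverse, so applying the key byte-wise gives the result directly.
byte 0: 01101011 XOR 11101001 = 10000010
byte 1: 01100101 XOR 10111010 = 11011111
byte 2: 01110010 XOR 00110001 = 01000011
byte 3: 01101110 XOR 11100100 = 10001010
byte 4: 01100101 XOR 10110101 = 11010000
byte 5: 01101100 XOR 01000110 = 00101010
byte 6: 00100000 XOR 10000100 = 10100100
byte 7: 01110100 XOR 11101000 = 10011100
byte 8: 01101000 XOR 11101110 = 10000110
byte 9: 01100101 XOR 01110111 = 00010010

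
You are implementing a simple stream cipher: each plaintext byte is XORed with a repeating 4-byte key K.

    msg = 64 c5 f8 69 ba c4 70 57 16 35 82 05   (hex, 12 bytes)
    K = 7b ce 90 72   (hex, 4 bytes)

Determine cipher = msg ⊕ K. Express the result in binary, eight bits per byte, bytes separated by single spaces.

00011111 00001011 01101000 00011011 11000001 00001010 11100000 00100101 01101101 11111011 00010010 01110111

The 4-byte key repeats, so the effective keystream is 7b ce 90 72 7b ce 90 72 7b ce 90 72.
byte 0: 64 XOR 7b = 1f
byte 1: c5 XOR ce = 0b
byte 2: f8 XOR 90 = 68
byte 3: 69 XOR 72 = 1b
byte 4: ba XOR 7b = c1
byte 5: c4 XOR ce = 0a
byte 6: 70 XOR 90 = e0
byte 7: 57 XOR 72 = 25
byte 8: 16 XOR 7b = 6d
byte 9: 35 XOR ce = fb
byte 10: 82 XOR 90 = 12
byte 11: 05 XOR 72 = 77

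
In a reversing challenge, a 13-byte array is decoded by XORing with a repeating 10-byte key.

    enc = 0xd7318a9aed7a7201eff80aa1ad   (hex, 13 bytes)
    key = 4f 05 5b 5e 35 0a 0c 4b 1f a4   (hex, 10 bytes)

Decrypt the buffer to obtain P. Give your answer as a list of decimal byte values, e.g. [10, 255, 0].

The 10-byte key repeats, so the effective keystream is 4f 05 5b 5e 35 0a 0c 4b 1f a4 4f 05 5b.
byte 0: d7 XOR 4f = 98
byte 1: 31 XOR 05 = 34
byte 2: 8a XOR 5b = d1
byte 3: 9a XOR 5e = c4
byte 4: ed XOR 35 = d8
byte 5: 7a XOR 0a = 70
byte 6: 72 XOR 0c = 7e
byte 7: 01 XOR 4b = 4a
byte 8: ef XOR 1f = f0
byte 9: f8 XOR a4 = 5c
byte 10: 0a XOR 4f = 45
byte 11: a1 XOR 05 = a4
byte 12: ad XOR 5b = f6

[152, 52, 209, 196, 216, 112, 126, 74, 240, 92, 69, 164, 246]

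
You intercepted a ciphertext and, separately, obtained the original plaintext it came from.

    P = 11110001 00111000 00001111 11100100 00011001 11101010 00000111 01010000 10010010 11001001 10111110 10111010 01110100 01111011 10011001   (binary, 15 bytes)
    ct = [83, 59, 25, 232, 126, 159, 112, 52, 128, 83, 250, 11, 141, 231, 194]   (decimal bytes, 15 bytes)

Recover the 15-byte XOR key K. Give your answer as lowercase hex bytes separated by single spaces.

a2 03 16 0c 67 75 77 64 12 9a 44 b1 f9 9c 5b

Since ct = P ⊕ K, XORing both sides with P gives K = P ⊕ ct.
f1 XOR 53 = a2
38 XOR 3b = 03
0f XOR 19 = 16
e4 XOR e8 = 0c
19 XOR 7e = 67
ea XOR 9f = 75
07 XOR 70 = 77
50 XOR 34 = 64
92 XOR 80 = 12
c9 XOR 53 = 9a
be XOR fa = 44
ba XOR 0b = b1
74 XOR 8d = f9
7b XOR e7 = 9c
99 XOR c2 = 5b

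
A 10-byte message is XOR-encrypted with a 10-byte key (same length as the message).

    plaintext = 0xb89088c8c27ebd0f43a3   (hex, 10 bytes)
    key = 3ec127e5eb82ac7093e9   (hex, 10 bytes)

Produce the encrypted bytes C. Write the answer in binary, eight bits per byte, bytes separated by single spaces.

b8 XOR 3e = 86
90 XOR c1 = 51
88 XOR 27 = af
c8 XOR e5 = 2d
c2 XOR eb = 29
7e XOR 82 = fc
bd XOR ac = 11
0f XOR 70 = 7f
43 XOR 93 = d0
a3 XOR e9 = 4a

10000110 01010001 10101111 00101101 00101001 11111100 00010001 01111111 11010000 01001010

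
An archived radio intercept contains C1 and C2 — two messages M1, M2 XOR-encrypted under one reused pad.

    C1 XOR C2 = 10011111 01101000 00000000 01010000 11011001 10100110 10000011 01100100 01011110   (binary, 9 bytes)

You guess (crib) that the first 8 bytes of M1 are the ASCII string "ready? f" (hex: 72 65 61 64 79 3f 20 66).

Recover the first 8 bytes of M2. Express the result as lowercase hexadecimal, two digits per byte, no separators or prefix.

ed0d6134a099a302

Since C1 ⊕ C2 = M1 ⊕ M2, XORing with the guessed M1 bytes yields the corresponding M2 bytes: M2 = (C1 ⊕ C2) ⊕ M1.
byte 0: 159 XOR 114 = 237
byte 1: 104 XOR 101 =  13
byte 2:   0 XOR  97 =  97
byte 3:  80 XOR 100 =  52
byte 4: 217 XOR 121 = 160
byte 5: 166 XOR  63 = 153
byte 6: 131 XOR  32 = 163
byte 7: 100 XOR 102 =   2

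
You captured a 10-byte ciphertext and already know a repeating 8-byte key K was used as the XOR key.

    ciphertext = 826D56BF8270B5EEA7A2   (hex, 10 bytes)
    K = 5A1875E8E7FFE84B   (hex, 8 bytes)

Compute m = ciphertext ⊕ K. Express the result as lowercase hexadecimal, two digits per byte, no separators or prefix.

The 8-byte key repeats, so the effective keystream is 5a 18 75 e8 e7 ff e8 4b 5a 18.
byte 0: 82 XOR 5a = d8
byte 1: 6d XOR 18 = 75
byte 2: 56 XOR 75 = 23
byte 3: bf XOR e8 = 57
byte 4: 82 XOR e7 = 65
byte 5: 70 XOR ff = 8f
byte 6: b5 XOR e8 = 5d
byte 7: ee XOR 4b = a5
byte 8: a7 XOR 5a = fd
byte 9: a2 XOR 18 = ba

d8752357658f5da5fdba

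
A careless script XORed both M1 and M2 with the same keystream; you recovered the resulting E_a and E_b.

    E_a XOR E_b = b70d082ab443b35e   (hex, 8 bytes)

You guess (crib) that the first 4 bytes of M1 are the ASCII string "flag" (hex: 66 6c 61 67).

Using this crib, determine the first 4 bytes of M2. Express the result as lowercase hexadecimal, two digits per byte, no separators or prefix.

d161694d

Since E_a ⊕ E_b = M1 ⊕ M2, XORing with the guessed M1 bytes yields the corresponding M2 bytes: M2 = (E_a ⊕ E_b) ⊕ M1.
byte 0: 10110111 XOR 01100110 = 11010001
byte 1: 00001101 XOR 01101100 = 01100001
byte 2: 00001000 XOR 01100001 = 01101001
byte 3: 00101010 XOR 01100111 = 01001101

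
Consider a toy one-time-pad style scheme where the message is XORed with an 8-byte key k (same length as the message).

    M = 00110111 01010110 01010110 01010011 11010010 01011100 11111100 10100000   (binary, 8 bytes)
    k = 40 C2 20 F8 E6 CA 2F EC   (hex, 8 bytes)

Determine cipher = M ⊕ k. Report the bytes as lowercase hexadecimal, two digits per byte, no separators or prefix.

779476ab3496d34c

XOR is its own inverse, so applying the key byte-wise gives the result directly.
00110111 xor 01000000 = 01110111
01010110 xor 11000010 = 10010100
01010110 xor 00100000 = 01110110
01010011 xor 11111000 = 10101011
11010010 xor 11100110 = 00110100
01011100 xor 11001010 = 10010110
11111100 xor 00101111 = 11010011
10100000 xor 11101100 = 01001100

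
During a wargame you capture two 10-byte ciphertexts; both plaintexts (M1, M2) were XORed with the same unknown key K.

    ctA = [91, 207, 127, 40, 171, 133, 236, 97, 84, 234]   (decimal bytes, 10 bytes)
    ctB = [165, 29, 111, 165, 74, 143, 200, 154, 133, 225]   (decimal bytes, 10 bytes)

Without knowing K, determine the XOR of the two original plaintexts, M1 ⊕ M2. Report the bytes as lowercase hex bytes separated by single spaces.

ctA ⊕ ctB = (M1 ⊕ K) ⊕ (M2 ⊕ K) = M1 ⊕ M2 — the shared key cancels under XOR.
5b ^ a5 = fe
cf ^ 1d = d2
7f ^ 6f = 10
28 ^ a5 = 8d
ab ^ 4a = e1
85 ^ 8f = 0a
ec ^ c8 = 24
61 ^ 9a = fb
54 ^ 85 = d1
ea ^ e1 = 0b

fe d2 10 8d e1 0a 24 fb d1 0b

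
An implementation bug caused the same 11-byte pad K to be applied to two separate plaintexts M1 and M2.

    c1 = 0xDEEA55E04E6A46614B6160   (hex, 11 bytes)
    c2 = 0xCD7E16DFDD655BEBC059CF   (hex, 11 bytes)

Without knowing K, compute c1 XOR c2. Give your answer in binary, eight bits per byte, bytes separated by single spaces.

00010011 10010100 01000011 00111111 10010011 00001111 00011101 10001010 10001011 00111000 10101111

c1 ⊕ c2 = (M1 ⊕ K) ⊕ (M2 ⊕ K) = M1 ⊕ M2 — the shared key cancels under XOR.
11011110 ⊕ 11001101 = 00010011
11101010 ⊕ 01111110 = 10010100
01010101 ⊕ 00010110 = 01000011
11100000 ⊕ 11011111 = 00111111
01001110 ⊕ 11011101 = 10010011
01101010 ⊕ 01100101 = 00001111
01000110 ⊕ 01011011 = 00011101
01100001 ⊕ 11101011 = 10001010
01001011 ⊕ 11000000 = 10001011
01100001 ⊕ 01011001 = 00111000
01100000 ⊕ 11001111 = 10101111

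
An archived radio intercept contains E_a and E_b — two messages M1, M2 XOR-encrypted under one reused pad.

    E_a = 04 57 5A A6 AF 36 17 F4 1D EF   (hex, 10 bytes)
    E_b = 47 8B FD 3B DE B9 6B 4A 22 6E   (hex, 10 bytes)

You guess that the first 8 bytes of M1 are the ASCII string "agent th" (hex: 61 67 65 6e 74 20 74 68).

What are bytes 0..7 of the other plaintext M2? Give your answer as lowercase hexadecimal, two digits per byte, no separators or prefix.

First, E_a ⊕ E_b = (M1 ⊕ K) ⊕ (M2 ⊕ K) = M1 ⊕ M2, so the key drops out. Then M2 = (M1 ⊕ M2) ⊕ M1 over the first 8 bytes.
byte 0: (04 ^ 47) ^ 61 = 43 ^ 61 = 22
byte 1: (57 ^ 8b) ^ 67 = dc ^ 67 = bb
byte 2: (5a ^ fd) ^ 65 = a7 ^ 65 = c2
byte 3: (a6 ^ 3b) ^ 6e = 9d ^ 6e = f3
byte 4: (af ^ de) ^ 74 = 71 ^ 74 = 05
byte 5: (36 ^ b9) ^ 20 = 8f ^ 20 = af
byte 6: (17 ^ 6b) ^ 74 = 7c ^ 74 = 08
byte 7: (f4 ^ 4a) ^ 68 = be ^ 68 = d6

22bbc2f305af08d6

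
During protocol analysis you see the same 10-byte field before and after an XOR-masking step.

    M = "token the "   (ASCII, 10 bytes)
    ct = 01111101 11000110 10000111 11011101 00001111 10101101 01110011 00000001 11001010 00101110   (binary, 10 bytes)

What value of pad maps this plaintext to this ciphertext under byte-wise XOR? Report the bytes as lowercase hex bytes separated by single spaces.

Since ct = M ⊕ pad, XORing both sides with M gives pad = M ⊕ ct.
74 XOR 7d = 09
6f XOR c6 = a9
6b XOR 87 = ec
65 XOR dd = b8
6e XOR 0f = 61
20 XOR ad = 8d
74 XOR 73 = 07
68 XOR 01 = 69
65 XOR ca = af
20 XOR 2e = 0e

09 a9 ec b8 61 8d 07 69 af 0e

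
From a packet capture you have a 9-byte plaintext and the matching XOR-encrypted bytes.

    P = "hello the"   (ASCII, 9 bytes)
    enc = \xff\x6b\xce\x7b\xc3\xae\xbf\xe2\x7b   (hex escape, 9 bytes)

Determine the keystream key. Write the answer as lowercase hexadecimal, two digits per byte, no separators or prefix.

970ea217ac8ecb8a1e

Since enc = P ⊕ key, XORing both sides with P gives key = P ⊕ enc.
byte 0: 104 ⊕ 255 = 151
byte 1: 101 ⊕ 107 =  14
byte 2: 108 ⊕ 206 = 162
byte 3: 108 ⊕ 123 =  23
byte 4: 111 ⊕ 195 = 172
byte 5:  32 ⊕ 174 = 142
byte 6: 116 ⊕ 191 = 203
byte 7: 104 ⊕ 226 = 138
byte 8: 101 ⊕ 123 =  30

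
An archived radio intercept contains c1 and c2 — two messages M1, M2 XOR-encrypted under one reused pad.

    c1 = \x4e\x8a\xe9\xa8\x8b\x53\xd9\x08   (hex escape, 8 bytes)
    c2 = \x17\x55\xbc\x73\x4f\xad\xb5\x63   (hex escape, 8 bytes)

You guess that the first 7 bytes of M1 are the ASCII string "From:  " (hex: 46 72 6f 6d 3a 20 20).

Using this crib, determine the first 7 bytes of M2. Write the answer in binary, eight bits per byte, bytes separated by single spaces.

First, c1 ⊕ c2 = (M1 ⊕ K) ⊕ (M2 ⊕ K) = M1 ⊕ M2, so the key drops out. Then M2 = (M1 ⊕ M2) ⊕ M1 over the first 7 bytes.
byte 0: (4e ^ 17) ^ 46 = 59 ^ 46 = 1f
byte 1: (8a ^ 55) ^ 72 = df ^ 72 = ad
byte 2: (e9 ^ bc) ^ 6f = 55 ^ 6f = 3a
byte 3: (a8 ^ 73) ^ 6d = db ^ 6d = b6
byte 4: (8b ^ 4f) ^ 3a = c4 ^ 3a = fe
byte 5: (53 ^ ad) ^ 20 = fe ^ 20 = de
byte 6: (d9 ^ b5) ^ 20 = 6c ^ 20 = 4c

00011111 10101101 00111010 10110110 11111110 11011110 01001100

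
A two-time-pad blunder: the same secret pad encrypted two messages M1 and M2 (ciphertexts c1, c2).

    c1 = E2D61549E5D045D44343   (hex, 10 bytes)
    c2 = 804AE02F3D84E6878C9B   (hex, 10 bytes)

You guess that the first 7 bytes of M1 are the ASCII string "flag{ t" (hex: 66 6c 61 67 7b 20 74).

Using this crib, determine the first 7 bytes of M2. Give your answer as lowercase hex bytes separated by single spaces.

04 f0 94 01 a3 74 d7

First, c1 ⊕ c2 = (M1 ⊕ K) ⊕ (M2 ⊕ K) = M1 ⊕ M2, so the key drops out. Then M2 = (M1 ⊕ M2) ⊕ M1 over the first 7 bytes.
byte 0: (e2 xor 80) xor 66 = 62 xor 66 = 04
byte 1: (d6 xor 4a) xor 6c = 9c xor 6c = f0
byte 2: (15 xor e0) xor 61 = f5 xor 61 = 94
byte 3: (49 xor 2f) xor 67 = 66 xor 67 = 01
byte 4: (e5 xor 3d) xor 7b = d8 xor 7b = a3
byte 5: (d0 xor 84) xor 20 = 54 xor 20 = 74
byte 6: (45 xor e6) xor 74 = a3 xor 74 = d7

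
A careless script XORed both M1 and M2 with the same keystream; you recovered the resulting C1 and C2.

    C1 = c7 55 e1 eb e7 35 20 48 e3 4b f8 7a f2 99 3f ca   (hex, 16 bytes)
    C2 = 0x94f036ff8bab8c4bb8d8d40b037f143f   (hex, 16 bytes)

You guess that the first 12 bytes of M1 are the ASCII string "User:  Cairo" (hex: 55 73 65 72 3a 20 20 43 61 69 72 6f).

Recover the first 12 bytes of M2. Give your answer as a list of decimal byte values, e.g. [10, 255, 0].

[6, 214, 178, 102, 86, 190, 140, 64, 58, 250, 94, 30]

First, C1 ⊕ C2 = (M1 ⊕ K) ⊕ (M2 ⊕ K) = M1 ⊕ M2, so the key drops out. Then M2 = (M1 ⊕ M2) ⊕ M1 over the first 12 bytes.
byte 0: (c7 xor 94) xor 55 = 53 xor 55 = 06
byte 1: (55 xor f0) xor 73 = a5 xor 73 = d6
byte 2: (e1 xor 36) xor 65 = d7 xor 65 = b2
byte 3: (eb xor ff) xor 72 = 14 xor 72 = 66
byte 4: (e7 xor 8b) xor 3a = 6c xor 3a = 56
byte 5: (35 xor ab) xor 20 = 9e xor 20 = be
byte 6: (20 xor 8c) xor 20 = ac xor 20 = 8c
byte 7: (48 xor 4b) xor 43 = 03 xor 43 = 40
byte 8: (e3 xor b8) xor 61 = 5b xor 61 = 3a
byte 9: (4b xor d8) xor 69 = 93 xor 69 = fa
byte 10: (f8 xor d4) xor 72 = 2c xor 72 = 5e
byte 11: (7a xor 0b) xor 6f = 71 xor 6f = 1e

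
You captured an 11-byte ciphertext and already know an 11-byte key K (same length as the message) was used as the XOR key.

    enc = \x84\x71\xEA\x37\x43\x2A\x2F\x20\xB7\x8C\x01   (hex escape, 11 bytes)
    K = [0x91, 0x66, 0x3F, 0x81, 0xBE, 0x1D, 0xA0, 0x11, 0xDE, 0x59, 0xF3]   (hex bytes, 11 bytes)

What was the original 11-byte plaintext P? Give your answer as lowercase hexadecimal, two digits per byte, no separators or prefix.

XOR is its own inverse, so applying the key byte-wise gives the result directly.
byte 0: 84 XOR 91 = 15
byte 1: 71 XOR 66 = 17
byte 2: ea XOR 3f = d5
byte 3: 37 XOR 81 = b6
byte 4: 43 XOR be = fd
byte 5: 2a XOR 1d = 37
byte 6: 2f XOR a0 = 8f
byte 7: 20 XOR 11 = 31
byte 8: b7 XOR de = 69
byte 9: 8c XOR 59 = d5
byte 10: 01 XOR f3 = f2

1517d5b6fd378f3169d5f2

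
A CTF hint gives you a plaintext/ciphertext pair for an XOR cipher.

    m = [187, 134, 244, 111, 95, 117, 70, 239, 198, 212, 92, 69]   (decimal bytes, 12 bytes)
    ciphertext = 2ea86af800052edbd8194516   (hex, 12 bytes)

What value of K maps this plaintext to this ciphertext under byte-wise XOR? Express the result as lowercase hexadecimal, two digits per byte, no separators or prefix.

Since ciphertext = m ⊕ K, XORing both sides with m gives K = m ⊕ ciphertext.
bb XOR 2e = 95
86 XOR a8 = 2e
f4 XOR 6a = 9e
6f XOR f8 = 97
5f XOR 00 = 5f
75 XOR 05 = 70
46 XOR 2e = 68
ef XOR db = 34
c6 XOR d8 = 1e
d4 XOR 19 = cd
5c XOR 45 = 19
45 XOR 16 = 53

952e9e975f7068341ecd1953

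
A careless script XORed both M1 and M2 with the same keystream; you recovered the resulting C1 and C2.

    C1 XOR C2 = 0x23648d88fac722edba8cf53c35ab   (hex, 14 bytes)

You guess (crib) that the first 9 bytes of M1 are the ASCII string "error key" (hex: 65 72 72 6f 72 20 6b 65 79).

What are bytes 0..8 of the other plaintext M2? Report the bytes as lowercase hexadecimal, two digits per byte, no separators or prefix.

Since C1 ⊕ C2 = M1 ⊕ M2, XORing with the guessed M1 bytes yields the corresponding M2 bytes: M2 = (C1 ⊕ C2) ⊕ M1.
23 ⊕ 65 = 46
64 ⊕ 72 = 16
8d ⊕ 72 = ff
88 ⊕ 6f = e7
fa ⊕ 72 = 88
c7 ⊕ 20 = e7
22 ⊕ 6b = 49
ed ⊕ 65 = 88
ba ⊕ 79 = c3

4616ffe788e74988c3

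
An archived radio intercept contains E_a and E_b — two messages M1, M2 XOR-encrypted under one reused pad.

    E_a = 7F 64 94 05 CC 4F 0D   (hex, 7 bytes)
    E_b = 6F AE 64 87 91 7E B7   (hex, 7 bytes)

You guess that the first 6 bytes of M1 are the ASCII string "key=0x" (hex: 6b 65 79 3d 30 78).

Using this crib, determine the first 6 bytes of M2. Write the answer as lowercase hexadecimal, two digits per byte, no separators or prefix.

First, E_a ⊕ E_b = (M1 ⊕ K) ⊕ (M2 ⊕ K) = M1 ⊕ M2, so the key drops out. Then M2 = (M1 ⊕ M2) ⊕ M1 over the first 6 bytes.
byte 0: (7f XOR 6f) XOR 6b = 10 XOR 6b = 7b
byte 1: (64 XOR ae) XOR 65 = ca XOR 65 = af
byte 2: (94 XOR 64) XOR 79 = f0 XOR 79 = 89
byte 3: (05 XOR 87) XOR 3d = 82 XOR 3d = bf
byte 4: (cc XOR 91) XOR 30 = 5d XOR 30 = 6d
byte 5: (4f XOR 7e) XOR 78 = 31 XOR 78 = 49

7baf89bf6d49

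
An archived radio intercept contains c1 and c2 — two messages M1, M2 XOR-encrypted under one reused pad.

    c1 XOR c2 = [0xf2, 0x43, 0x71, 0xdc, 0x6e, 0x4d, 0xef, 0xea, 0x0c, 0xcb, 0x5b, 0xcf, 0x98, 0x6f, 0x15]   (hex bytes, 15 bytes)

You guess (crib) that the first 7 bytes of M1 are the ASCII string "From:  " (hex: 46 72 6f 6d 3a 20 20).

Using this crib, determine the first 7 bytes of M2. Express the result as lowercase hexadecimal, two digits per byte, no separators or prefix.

Since c1 ⊕ c2 = M1 ⊕ M2, XORing with the guessed M1 bytes yields the corresponding M2 bytes: M2 = (c1 ⊕ c2) ⊕ M1.
11110010 ^ 01000110 = 10110100
01000011 ^ 01110010 = 00110001
01110001 ^ 01101111 = 00011110
11011100 ^ 01101101 = 10110001
01101110 ^ 00111010 = 01010100
01001101 ^ 00100000 = 01101101
11101111 ^ 00100000 = 11001111

b4311eb1546dcf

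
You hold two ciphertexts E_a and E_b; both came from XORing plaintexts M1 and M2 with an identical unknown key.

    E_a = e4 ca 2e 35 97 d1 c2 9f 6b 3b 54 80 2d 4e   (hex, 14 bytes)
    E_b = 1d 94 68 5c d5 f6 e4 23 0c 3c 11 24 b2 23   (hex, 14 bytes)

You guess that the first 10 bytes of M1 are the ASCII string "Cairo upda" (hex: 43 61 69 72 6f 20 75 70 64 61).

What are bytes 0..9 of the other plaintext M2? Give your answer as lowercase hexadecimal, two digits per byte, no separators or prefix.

ba3f2f1b2d0753cc0366

First, E_a ⊕ E_b = (M1 ⊕ K) ⊕ (M2 ⊕ K) = M1 ⊕ M2, so the key drops out. Then M2 = (M1 ⊕ M2) ⊕ M1 over the first 10 bytes.
byte 0: (e4 ^ 1d) ^ 43 = f9 ^ 43 = ba
byte 1: (ca ^ 94) ^ 61 = 5e ^ 61 = 3f
byte 2: (2e ^ 68) ^ 69 = 46 ^ 69 = 2f
byte 3: (35 ^ 5c) ^ 72 = 69 ^ 72 = 1b
byte 4: (97 ^ d5) ^ 6f = 42 ^ 6f = 2d
byte 5: (d1 ^ f6) ^ 20 = 27 ^ 20 = 07
byte 6: (c2 ^ e4) ^ 75 = 26 ^ 75 = 53
byte 7: (9f ^ 23) ^ 70 = bc ^ 70 = cc
byte 8: (6b ^ 0c) ^ 64 = 67 ^ 64 = 03
byte 9: (3b ^ 3c) ^ 61 = 07 ^ 61 = 66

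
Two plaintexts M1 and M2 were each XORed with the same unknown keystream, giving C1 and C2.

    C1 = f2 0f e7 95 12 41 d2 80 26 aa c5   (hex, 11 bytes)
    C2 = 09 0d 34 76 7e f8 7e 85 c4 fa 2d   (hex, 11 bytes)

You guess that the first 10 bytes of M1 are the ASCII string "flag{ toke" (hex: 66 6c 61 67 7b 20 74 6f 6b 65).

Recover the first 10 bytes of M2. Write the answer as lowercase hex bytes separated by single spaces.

9d 6e b2 84 17 99 d8 6a 89 35

First, C1 ⊕ C2 = (M1 ⊕ K) ⊕ (M2 ⊕ K) = M1 ⊕ M2, so the key drops out. Then M2 = (M1 ⊕ M2) ⊕ M1 over the first 10 bytes.
byte 0: (f2 ^ 09) ^ 66 = fb ^ 66 = 9d
byte 1: (0f ^ 0d) ^ 6c = 02 ^ 6c = 6e
byte 2: (e7 ^ 34) ^ 61 = d3 ^ 61 = b2
byte 3: (95 ^ 76) ^ 67 = e3 ^ 67 = 84
byte 4: (12 ^ 7e) ^ 7b = 6c ^ 7b = 17
byte 5: (41 ^ f8) ^ 20 = b9 ^ 20 = 99
byte 6: (d2 ^ 7e) ^ 74 = ac ^ 74 = d8
byte 7: (80 ^ 85) ^ 6f = 05 ^ 6f = 6a
byte 8: (26 ^ c4) ^ 6b = e2 ^ 6b = 89
byte 9: (aa ^ fa) ^ 65 = 50 ^ 65 = 35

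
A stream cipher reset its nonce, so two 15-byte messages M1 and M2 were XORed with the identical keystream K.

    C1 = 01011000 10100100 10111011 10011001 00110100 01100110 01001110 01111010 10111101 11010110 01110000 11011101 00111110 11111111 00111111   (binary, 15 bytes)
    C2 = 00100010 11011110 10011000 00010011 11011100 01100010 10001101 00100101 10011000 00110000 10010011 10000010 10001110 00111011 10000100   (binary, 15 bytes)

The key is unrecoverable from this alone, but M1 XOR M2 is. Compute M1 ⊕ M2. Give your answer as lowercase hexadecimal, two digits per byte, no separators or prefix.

7a7a238ae804c35f25e6e35fb0c4bb

C1 ⊕ C2 = (M1 ⊕ K) ⊕ (M2 ⊕ K) = M1 ⊕ M2 — the shared key cancels under XOR.
byte 0:  88 ^  34 = 122
byte 1: 164 ^ 222 = 122
byte 2: 187 ^ 152 =  35
byte 3: 153 ^  19 = 138
byte 4:  52 ^ 220 = 232
byte 5: 102 ^  98 =   4
byte 6:  78 ^ 141 = 195
byte 7: 122 ^  37 =  95
byte 8: 189 ^ 152 =  37
byte 9: 214 ^  48 = 230
byte 10: 112 ^ 147 = 227
byte 11: 221 ^ 130 =  95
byte 12:  62 ^ 142 = 176
byte 13: 255 ^  59 = 196
byte 14:  63 ^ 132 = 187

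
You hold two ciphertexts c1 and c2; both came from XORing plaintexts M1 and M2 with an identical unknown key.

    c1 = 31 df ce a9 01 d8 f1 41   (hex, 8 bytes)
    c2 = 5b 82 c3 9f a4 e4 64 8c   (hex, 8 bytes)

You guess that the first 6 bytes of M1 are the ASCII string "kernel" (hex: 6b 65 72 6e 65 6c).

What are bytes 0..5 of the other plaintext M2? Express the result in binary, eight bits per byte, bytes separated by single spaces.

First, c1 ⊕ c2 = (M1 ⊕ K) ⊕ (M2 ⊕ K) = M1 ⊕ M2, so the key drops out. Then M2 = (M1 ⊕ M2) ⊕ M1 over the first 6 bytes.
byte 0: (31 XOR 5b) XOR 6b = 6a XOR 6b = 01
byte 1: (df XOR 82) XOR 65 = 5d XOR 65 = 38
byte 2: (ce XOR c3) XOR 72 = 0d XOR 72 = 7f
byte 3: (a9 XOR 9f) XOR 6e = 36 XOR 6e = 58
byte 4: (01 XOR a4) XOR 65 = a5 XOR 65 = c0
byte 5: (d8 XOR e4) XOR 6c = 3c XOR 6c = 50

00000001 00111000 01111111 01011000 11000000 01010000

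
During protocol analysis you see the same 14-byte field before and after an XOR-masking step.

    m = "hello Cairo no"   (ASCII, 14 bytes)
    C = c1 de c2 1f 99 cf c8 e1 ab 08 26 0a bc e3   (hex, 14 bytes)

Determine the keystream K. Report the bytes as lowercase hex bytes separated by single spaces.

Since C = m ⊕ K, XORing both sides with m gives K = m ⊕ C.
01101000 ^ 11000001 = 10101001
01100101 ^ 11011110 = 10111011
01101100 ^ 11000010 = 10101110
01101100 ^ 00011111 = 01110011
01101111 ^ 10011001 = 11110110
00100000 ^ 11001111 = 11101111
01000011 ^ 11001000 = 10001011
01100001 ^ 11100001 = 10000000
01101001 ^ 10101011 = 11000010
01110010 ^ 00001000 = 01111010
01101111 ^ 00100110 = 01001001
00100000 ^ 00001010 = 00101010
01101110 ^ 10111100 = 11010010
01101111 ^ 11100011 = 10001100

a9 bb ae 73 f6 ef 8b 80 c2 7a 49 2a d2 8c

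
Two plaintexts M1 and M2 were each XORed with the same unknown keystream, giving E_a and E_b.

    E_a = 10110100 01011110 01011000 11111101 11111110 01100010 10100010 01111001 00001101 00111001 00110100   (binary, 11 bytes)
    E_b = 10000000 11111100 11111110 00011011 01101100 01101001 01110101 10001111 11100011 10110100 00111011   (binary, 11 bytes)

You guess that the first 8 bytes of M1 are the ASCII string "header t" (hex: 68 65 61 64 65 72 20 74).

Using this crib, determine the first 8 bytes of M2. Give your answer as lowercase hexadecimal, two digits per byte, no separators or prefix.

5cc7c782f779f782

First, E_a ⊕ E_b = (M1 ⊕ K) ⊕ (M2 ⊕ K) = M1 ⊕ M2, so the key drops out. Then M2 = (M1 ⊕ M2) ⊕ M1 over the first 8 bytes.
byte 0: (b4 ⊕ 80) ⊕ 68 = 34 ⊕ 68 = 5c
byte 1: (5e ⊕ fc) ⊕ 65 = a2 ⊕ 65 = c7
byte 2: (58 ⊕ fe) ⊕ 61 = a6 ⊕ 61 = c7
byte 3: (fd ⊕ 1b) ⊕ 64 = e6 ⊕ 64 = 82
byte 4: (fe ⊕ 6c) ⊕ 65 = 92 ⊕ 65 = f7
byte 5: (62 ⊕ 69) ⊕ 72 = 0b ⊕ 72 = 79
byte 6: (a2 ⊕ 75) ⊕ 20 = d7 ⊕ 20 = f7
byte 7: (79 ⊕ 8f) ⊕ 74 = f6 ⊕ 74 = 82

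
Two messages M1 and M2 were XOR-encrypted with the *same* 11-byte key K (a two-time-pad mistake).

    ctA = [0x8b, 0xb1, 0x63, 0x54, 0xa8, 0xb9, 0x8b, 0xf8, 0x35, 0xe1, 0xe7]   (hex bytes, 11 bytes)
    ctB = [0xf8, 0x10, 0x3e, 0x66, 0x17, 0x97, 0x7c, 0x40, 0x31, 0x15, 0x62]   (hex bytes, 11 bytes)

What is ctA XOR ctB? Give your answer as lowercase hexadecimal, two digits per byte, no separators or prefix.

73a15d32bf2ef7b804f485

ctA ⊕ ctB = (M1 ⊕ K) ⊕ (M2 ⊕ K) = M1 ⊕ M2 — the shared key cancels under XOR.
byte 0: 10001011 ⊕ 11111000 = 01110011
byte 1: 10110001 ⊕ 00010000 = 10100001
byte 2: 01100011 ⊕ 00111110 = 01011101
byte 3: 01010100 ⊕ 01100110 = 00110010
byte 4: 10101000 ⊕ 00010111 = 10111111
byte 5: 10111001 ⊕ 10010111 = 00101110
byte 6: 10001011 ⊕ 01111100 = 11110111
byte 7: 11111000 ⊕ 01000000 = 10111000
byte 8: 00110101 ⊕ 00110001 = 00000100
byte 9: 11100001 ⊕ 00010101 = 11110100
byte 10: 11100111 ⊕ 01100010 = 10000101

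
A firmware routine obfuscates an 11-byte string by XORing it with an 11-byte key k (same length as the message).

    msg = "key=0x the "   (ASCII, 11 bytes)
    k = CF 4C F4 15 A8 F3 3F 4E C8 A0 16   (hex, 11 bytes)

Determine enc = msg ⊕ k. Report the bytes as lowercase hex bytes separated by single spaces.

byte 0: 107 ⊕ 207 = 164
byte 1: 101 ⊕  76 =  41
byte 2: 121 ⊕ 244 = 141
byte 3:  61 ⊕  21 =  40
byte 4:  48 ⊕ 168 = 152
byte 5: 120 ⊕ 243 = 139
byte 6:  32 ⊕  63 =  31
byte 7: 116 ⊕  78 =  58
byte 8: 104 ⊕ 200 = 160
byte 9: 101 ⊕ 160 = 197
byte 10:  32 ⊕  22 =  54

a4 29 8d 28 98 8b 1f 3a a0 c5 36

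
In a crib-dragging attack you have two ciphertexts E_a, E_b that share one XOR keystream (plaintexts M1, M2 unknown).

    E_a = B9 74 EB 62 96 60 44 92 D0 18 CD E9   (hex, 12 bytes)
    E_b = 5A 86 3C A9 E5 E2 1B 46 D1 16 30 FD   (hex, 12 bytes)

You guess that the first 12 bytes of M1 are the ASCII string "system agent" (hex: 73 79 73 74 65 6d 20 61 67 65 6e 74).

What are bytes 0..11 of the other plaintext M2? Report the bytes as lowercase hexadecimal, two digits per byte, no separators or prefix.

First, E_a ⊕ E_b = (M1 ⊕ K) ⊕ (M2 ⊕ K) = M1 ⊕ M2, so the key drops out. Then M2 = (M1 ⊕ M2) ⊕ M1 over the first 12 bytes.
byte 0: (b9 xor 5a) xor 73 = e3 xor 73 = 90
byte 1: (74 xor 86) xor 79 = f2 xor 79 = 8b
byte 2: (eb xor 3c) xor 73 = d7 xor 73 = a4
byte 3: (62 xor a9) xor 74 = cb xor 74 = bf
byte 4: (96 xor e5) xor 65 = 73 xor 65 = 16
byte 5: (60 xor e2) xor 6d = 82 xor 6d = ef
byte 6: (44 xor 1b) xor 20 = 5f xor 20 = 7f
byte 7: (92 xor 46) xor 61 = d4 xor 61 = b5
byte 8: (d0 xor d1) xor 67 = 01 xor 67 = 66
byte 9: (18 xor 16) xor 65 = 0e xor 65 = 6b
byte 10: (cd xor 30) xor 6e = fd xor 6e = 93
byte 11: (e9 xor fd) xor 74 = 14 xor 74 = 60

908ba4bf16ef7fb5666b9360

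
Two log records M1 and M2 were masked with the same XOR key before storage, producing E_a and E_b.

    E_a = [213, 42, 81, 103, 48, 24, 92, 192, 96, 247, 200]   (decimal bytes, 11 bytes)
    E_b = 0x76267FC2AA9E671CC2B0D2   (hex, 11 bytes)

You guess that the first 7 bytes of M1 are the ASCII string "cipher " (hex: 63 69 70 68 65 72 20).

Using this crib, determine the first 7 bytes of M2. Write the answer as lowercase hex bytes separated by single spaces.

First, E_a ⊕ E_b = (M1 ⊕ K) ⊕ (M2 ⊕ K) = M1 ⊕ M2, so the key drops out. Then M2 = (M1 ⊕ M2) ⊕ M1 over the first 7 bytes.
byte 0: (d5 XOR 76) XOR 63 = a3 XOR 63 = c0
byte 1: (2a XOR 26) XOR 69 = 0c XOR 69 = 65
byte 2: (51 XOR 7f) XOR 70 = 2e XOR 70 = 5e
byte 3: (67 XOR c2) XOR 68 = a5 XOR 68 = cd
byte 4: (30 XOR aa) XOR 65 = 9a XOR 65 = ff
byte 5: (18 XOR 9e) XOR 72 = 86 XOR 72 = f4
byte 6: (5c XOR 67) XOR 20 = 3b XOR 20 = 1b

c0 65 5e cd ff f4 1b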